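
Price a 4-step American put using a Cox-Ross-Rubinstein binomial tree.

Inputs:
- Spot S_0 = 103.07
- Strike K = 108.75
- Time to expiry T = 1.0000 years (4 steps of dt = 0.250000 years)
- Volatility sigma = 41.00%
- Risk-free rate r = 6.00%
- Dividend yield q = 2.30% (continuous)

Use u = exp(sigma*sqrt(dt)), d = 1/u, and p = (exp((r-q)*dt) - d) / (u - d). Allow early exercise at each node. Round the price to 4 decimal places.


Answer: Price = V(0,0) = 18.1770

Derivation:
dt = T/N = 0.250000
u = exp(sigma*sqrt(dt)) = 1.227525; d = 1/u = 0.814647
p = (exp((r-q)*dt) - d) / (u - d) = 0.471436
Discount per step: exp(-r*dt) = 0.985112
Stock lattice S(k, i) with i counting down-moves:
  k=0: S(0,0) = 103.0700
  k=1: S(1,0) = 126.5210; S(1,1) = 83.9657
  k=2: S(2,0) = 155.3077; S(2,1) = 103.0700; S(2,2) = 68.4024
  k=3: S(3,0) = 190.6441; S(3,1) = 126.5210; S(3,2) = 83.9657; S(3,3) = 55.7239
  k=4: S(4,0) = 234.0204; S(4,1) = 155.3077; S(4,2) = 103.0700; S(4,3) = 68.4024; S(4,4) = 45.3953
Terminal payoffs V(N, i) = max(K - S_T, 0):
  V(4,0) = 0.000000; V(4,1) = 0.000000; V(4,2) = 5.680000; V(4,3) = 40.347569; V(4,4) = 63.354709
Backward induction: V(k, i) = exp(-r*dt) * [p * V(k+1, i) + (1-p) * V(k+1, i+1)]; then take max(V_cont, immediate exercise) for American.
  V(3,0) = exp(-r*dt) * [p*0.000000 + (1-p)*0.000000] = 0.000000; exercise = 0.000000; V(3,0) = max -> 0.000000
  V(3,1) = exp(-r*dt) * [p*0.000000 + (1-p)*5.680000] = 2.957544; exercise = 0.000000; V(3,1) = max -> 2.957544
  V(3,2) = exp(-r*dt) * [p*5.680000 + (1-p)*40.347569] = 23.646642; exercise = 24.784301; V(3,2) = max -> 24.784301
  V(3,3) = exp(-r*dt) * [p*40.347569 + (1-p)*63.354709] = 51.726559; exercise = 53.026143; V(3,3) = max -> 53.026143
  V(2,0) = exp(-r*dt) * [p*0.000000 + (1-p)*2.957544] = 1.539976; exercise = 0.000000; V(2,0) = max -> 1.539976
  V(2,1) = exp(-r*dt) * [p*2.957544 + (1-p)*24.784301] = 14.278580; exercise = 5.680000; V(2,1) = max -> 14.278580
  V(2,2) = exp(-r*dt) * [p*24.784301 + (1-p)*53.026143] = 39.120678; exercise = 40.347569; V(2,2) = max -> 40.347569
  V(1,0) = exp(-r*dt) * [p*1.539976 + (1-p)*14.278580] = 8.149968; exercise = 0.000000; V(1,0) = max -> 8.149968
  V(1,1) = exp(-r*dt) * [p*14.278580 + (1-p)*40.347569] = 27.639974; exercise = 24.784301; V(1,1) = max -> 27.639974
  V(0,0) = exp(-r*dt) * [p*8.149968 + (1-p)*27.639974] = 18.176966; exercise = 5.680000; V(0,0) = max -> 18.176966


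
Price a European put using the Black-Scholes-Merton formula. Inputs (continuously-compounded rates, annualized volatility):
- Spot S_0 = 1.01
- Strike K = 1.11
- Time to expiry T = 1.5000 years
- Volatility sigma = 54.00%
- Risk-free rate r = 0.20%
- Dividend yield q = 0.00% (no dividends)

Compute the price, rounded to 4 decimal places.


d1 = (ln(S/K) + (r - q + 0.5*sigma^2) * T) / (sigma * sqrt(T)) = 0.19246687
d2 = d1 - sigma * sqrt(T) = -0.46889536
exp(-rT) = 0.99700450; exp(-qT) = 1.00000000
P = K * exp(-rT) * N(-d2) - S_0 * exp(-qT) * N(-d1)
N(-d1) = 0.42368826; N(-d2) = 0.68042779
P = 1.1100 * 0.99700450 * 0.68042779 - 1.0100 * 1.00000000 * 0.42368826 = 0.3251

Answer: Price = 0.3251


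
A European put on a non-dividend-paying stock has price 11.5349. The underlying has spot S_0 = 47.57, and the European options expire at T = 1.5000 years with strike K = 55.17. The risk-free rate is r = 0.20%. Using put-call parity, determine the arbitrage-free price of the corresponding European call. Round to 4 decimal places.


Put-call parity: C - P = S_0 * exp(-qT) - K * exp(-rT).
S_0 * exp(-qT) = 47.5700 * 1.00000000 = 47.57000000
K * exp(-rT) = 55.1700 * 0.99700450 = 55.00473802
C = P + S*exp(-qT) - K*exp(-rT)
C = 11.5349 + 47.57000000 - 55.00473802 = 4.1002

Answer: Call price = 4.1002


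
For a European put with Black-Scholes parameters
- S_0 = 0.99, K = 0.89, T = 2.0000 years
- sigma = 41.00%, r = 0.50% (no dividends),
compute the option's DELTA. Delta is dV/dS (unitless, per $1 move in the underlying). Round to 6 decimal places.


Answer: Delta = -0.311781

Derivation:
d1 = 0.4908070946; d2 = -0.0890204659
phi(d1) = 0.3536723585; exp(-qT) = 1.0000000000; exp(-rT) = 0.9900498337
N(-d1) = 0.3117814458
Delta = -exp(-qT) * N(-d1) = -1.0000000000 * 0.3117814458 = -0.311781


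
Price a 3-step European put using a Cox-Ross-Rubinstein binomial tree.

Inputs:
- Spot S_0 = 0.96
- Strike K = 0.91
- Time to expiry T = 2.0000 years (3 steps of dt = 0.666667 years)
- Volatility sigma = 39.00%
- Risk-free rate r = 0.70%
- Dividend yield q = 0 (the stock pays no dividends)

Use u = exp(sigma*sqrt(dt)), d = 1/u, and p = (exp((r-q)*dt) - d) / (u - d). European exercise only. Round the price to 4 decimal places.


Answer: Price = V(0,0) = 0.1874

Derivation:
dt = T/N = 0.666667
u = exp(sigma*sqrt(dt)) = 1.374972; d = 1/u = 0.727287
p = (exp((r-q)*dt) - d) / (u - d) = 0.428280
Discount per step: exp(-r*dt) = 0.995344
Stock lattice S(k, i) with i counting down-moves:
  k=0: S(0,0) = 0.9600
  k=1: S(1,0) = 1.3200; S(1,1) = 0.6982
  k=2: S(2,0) = 1.8149; S(2,1) = 0.9600; S(2,2) = 0.5078
  k=3: S(3,0) = 2.4955; S(3,1) = 1.3200; S(3,2) = 0.6982; S(3,3) = 0.3693
Terminal payoffs V(N, i) = max(K - S_T, 0):
  V(3,0) = 0.000000; V(3,1) = 0.000000; V(3,2) = 0.211804; V(3,3) = 0.540692
Backward induction: V(k, i) = exp(-r*dt) * [p * V(k+1, i) + (1-p) * V(k+1, i+1)].
  V(2,0) = exp(-r*dt) * [p*0.000000 + (1-p)*0.000000] = 0.000000
  V(2,1) = exp(-r*dt) * [p*0.000000 + (1-p)*0.211804] = 0.120529
  V(2,2) = exp(-r*dt) * [p*0.211804 + (1-p)*0.540692] = 0.397974
  V(1,0) = exp(-r*dt) * [p*0.000000 + (1-p)*0.120529] = 0.068588
  V(1,1) = exp(-r*dt) * [p*0.120529 + (1-p)*0.397974] = 0.277850
  V(0,0) = exp(-r*dt) * [p*0.068588 + (1-p)*0.277850] = 0.187351


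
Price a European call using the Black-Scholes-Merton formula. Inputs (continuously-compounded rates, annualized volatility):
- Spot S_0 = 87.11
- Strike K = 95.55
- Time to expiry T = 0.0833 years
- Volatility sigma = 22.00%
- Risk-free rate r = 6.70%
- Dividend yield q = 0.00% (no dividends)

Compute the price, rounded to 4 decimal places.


Answer: Price = 0.2269

Derivation:
d1 = (ln(S/K) + (r - q + 0.5*sigma^2) * T) / (sigma * sqrt(T)) = -1.33679688
d2 = d1 - sigma * sqrt(T) = -1.40029271
exp(-rT) = 0.99443445; exp(-qT) = 1.00000000
C = S_0 * exp(-qT) * N(d1) - K * exp(-rT) * N(d2)
N(d1) = 0.09064447; N(d2) = 0.08071284
C = 87.1100 * 1.00000000 * 0.09064447 - 95.5500 * 0.99443445 * 0.08071284 = 0.2269


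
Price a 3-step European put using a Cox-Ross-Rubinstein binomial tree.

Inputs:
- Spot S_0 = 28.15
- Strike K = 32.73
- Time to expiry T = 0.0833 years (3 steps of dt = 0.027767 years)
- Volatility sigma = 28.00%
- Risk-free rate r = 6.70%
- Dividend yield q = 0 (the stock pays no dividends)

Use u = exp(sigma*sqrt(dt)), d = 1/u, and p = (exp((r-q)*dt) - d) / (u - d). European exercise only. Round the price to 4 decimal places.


dt = T/N = 0.027767
u = exp(sigma*sqrt(dt)) = 1.047763; d = 1/u = 0.954414
p = (exp((r-q)*dt) - d) / (u - d) = 0.508286
Discount per step: exp(-r*dt) = 0.998141
Stock lattice S(k, i) with i counting down-moves:
  k=0: S(0,0) = 28.1500
  k=1: S(1,0) = 29.4945; S(1,1) = 26.8668
  k=2: S(2,0) = 30.9033; S(2,1) = 28.1500; S(2,2) = 25.6420
  k=3: S(3,0) = 32.3793; S(3,1) = 29.4945; S(3,2) = 26.8668; S(3,3) = 24.4731
Terminal payoffs V(N, i) = max(K - S_T, 0):
  V(3,0) = 0.350699; V(3,1) = 3.235474; V(3,2) = 5.863235; V(3,3) = 8.256880
Backward induction: V(k, i) = exp(-r*dt) * [p * V(k+1, i) + (1-p) * V(k+1, i+1)].
  V(2,0) = exp(-r*dt) * [p*0.350699 + (1-p)*3.235474] = 1.765896
  V(2,1) = exp(-r*dt) * [p*3.235474 + (1-p)*5.863235] = 4.519167
  V(2,2) = exp(-r*dt) * [p*5.863235 + (1-p)*8.256880] = 7.027140
  V(1,0) = exp(-r*dt) * [p*1.765896 + (1-p)*4.519167] = 3.113921
  V(1,1) = exp(-r*dt) * [p*4.519167 + (1-p)*7.027140] = 5.741682
  V(0,0) = exp(-r*dt) * [p*3.113921 + (1-p)*5.741682] = 4.397839

Answer: Price = V(0,0) = 4.3978


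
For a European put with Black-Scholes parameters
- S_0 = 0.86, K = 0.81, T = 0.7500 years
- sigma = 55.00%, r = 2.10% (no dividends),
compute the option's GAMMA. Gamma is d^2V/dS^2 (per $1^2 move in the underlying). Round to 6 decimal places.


d1 = 0.3969768948; d2 = -0.0793370773
phi(d1) = 0.3687140525; exp(-qT) = 1.0000000000; exp(-rT) = 0.9843733826
Gamma = exp(-qT) * phi(d1) / (S * sigma * sqrt(T)) = 1.0000000000 * 0.3687140525 / (0.8600 * 0.5500 * 0.8660254038) = 0.900115

Answer: Gamma = 0.900115


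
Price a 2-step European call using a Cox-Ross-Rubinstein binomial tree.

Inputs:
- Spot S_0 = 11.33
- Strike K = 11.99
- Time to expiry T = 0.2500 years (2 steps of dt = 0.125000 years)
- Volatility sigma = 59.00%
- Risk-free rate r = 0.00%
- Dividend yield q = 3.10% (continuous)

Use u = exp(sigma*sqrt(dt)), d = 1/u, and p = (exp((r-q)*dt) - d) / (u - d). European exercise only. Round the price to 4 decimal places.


dt = T/N = 0.125000
u = exp(sigma*sqrt(dt)) = 1.231948; d = 1/u = 0.811723
p = (exp((r-q)*dt) - d) / (u - d) = 0.438836
Discount per step: exp(-r*dt) = 1.000000
Stock lattice S(k, i) with i counting down-moves:
  k=0: S(0,0) = 11.3300
  k=1: S(1,0) = 13.9580; S(1,1) = 9.1968
  k=2: S(2,0) = 17.1955; S(2,1) = 11.3300; S(2,2) = 7.4653
Terminal payoffs V(N, i) = max(S_T - K, 0):
  V(2,0) = 5.205489; V(2,1) = 0.000000; V(2,2) = 0.000000
Backward induction: V(k, i) = exp(-r*dt) * [p * V(k+1, i) + (1-p) * V(k+1, i+1)].
  V(1,0) = exp(-r*dt) * [p*5.205489 + (1-p)*0.000000] = 2.284355
  V(1,1) = exp(-r*dt) * [p*0.000000 + (1-p)*0.000000] = 0.000000
  V(0,0) = exp(-r*dt) * [p*2.284355 + (1-p)*0.000000] = 1.002456

Answer: Price = V(0,0) = 1.0025


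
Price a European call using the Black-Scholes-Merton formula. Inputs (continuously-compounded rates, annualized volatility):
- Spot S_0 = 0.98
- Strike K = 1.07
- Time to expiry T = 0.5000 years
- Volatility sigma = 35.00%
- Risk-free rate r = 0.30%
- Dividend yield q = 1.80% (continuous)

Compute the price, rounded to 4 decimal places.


Answer: Price = 0.0592

Derivation:
d1 = (ln(S/K) + (r - q + 0.5*sigma^2) * T) / (sigma * sqrt(T)) = -0.26157438
d2 = d1 - sigma * sqrt(T) = -0.50906175
exp(-rT) = 0.99850112; exp(-qT) = 0.99104038
C = S_0 * exp(-qT) * N(d1) - K * exp(-rT) * N(d2)
N(d1) = 0.39682480; N(d2) = 0.30535447
C = 0.9800 * 0.99104038 * 0.39682480 - 1.0700 * 0.99850112 * 0.30535447 = 0.0592


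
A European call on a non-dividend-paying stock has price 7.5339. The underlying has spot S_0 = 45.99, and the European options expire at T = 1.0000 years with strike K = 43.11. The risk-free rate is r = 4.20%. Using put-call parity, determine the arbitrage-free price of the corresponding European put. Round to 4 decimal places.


Answer: Put price = 2.8808

Derivation:
Put-call parity: C - P = S_0 * exp(-qT) - K * exp(-rT).
S_0 * exp(-qT) = 45.9900 * 1.00000000 = 45.99000000
K * exp(-rT) = 43.1100 * 0.95886978 = 41.33687624
P = C - S*exp(-qT) + K*exp(-rT)
P = 7.5339 - 45.99000000 + 41.33687624 = 2.8808


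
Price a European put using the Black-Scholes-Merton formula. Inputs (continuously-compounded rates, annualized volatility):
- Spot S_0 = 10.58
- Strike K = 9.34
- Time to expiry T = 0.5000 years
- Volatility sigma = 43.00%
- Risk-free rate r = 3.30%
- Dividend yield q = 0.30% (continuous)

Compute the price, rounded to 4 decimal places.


Answer: Price = 0.6273

Derivation:
d1 = (ln(S/K) + (r - q + 0.5*sigma^2) * T) / (sigma * sqrt(T)) = 0.61134865
d2 = d1 - sigma * sqrt(T) = 0.30729274
exp(-rT) = 0.98363538; exp(-qT) = 0.99850112
P = K * exp(-rT) * N(-d2) - S_0 * exp(-qT) * N(-d1)
N(-d1) = 0.27048439; N(-d2) = 0.37931028
P = 9.3400 * 0.98363538 * 0.37931028 - 10.5800 * 0.99850112 * 0.27048439 = 0.6273


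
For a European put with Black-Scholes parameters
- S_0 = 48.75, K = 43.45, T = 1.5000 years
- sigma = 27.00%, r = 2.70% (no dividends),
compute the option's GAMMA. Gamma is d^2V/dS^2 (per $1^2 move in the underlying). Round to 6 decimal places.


Answer: Gamma = 0.020218

Derivation:
d1 = 0.6358674143; d2 = 0.3051862990
phi(d1) = 0.3259203614; exp(-qT) = 1.0000000000; exp(-rT) = 0.9603091645
Gamma = exp(-qT) * phi(d1) / (S * sigma * sqrt(T)) = 1.0000000000 * 0.3259203614 / (48.7500 * 0.2700 * 1.2247448714) = 0.020218


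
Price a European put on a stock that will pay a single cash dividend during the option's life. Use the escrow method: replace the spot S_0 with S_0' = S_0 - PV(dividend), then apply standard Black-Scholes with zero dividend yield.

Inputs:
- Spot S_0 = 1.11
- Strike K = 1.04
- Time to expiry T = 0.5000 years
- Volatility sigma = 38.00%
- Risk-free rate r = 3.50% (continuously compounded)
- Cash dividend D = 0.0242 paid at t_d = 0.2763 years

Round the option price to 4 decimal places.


PV(D) = D * exp(-r * t_d) = 0.0242 * 0.99037611 = 0.02396710
S_0' = S_0 - PV(D) = 1.1100 - 0.02396710 = 1.08603290
d1 = (ln(S_0'/K) + (r + sigma^2/2)*T) / (sigma*sqrt(T)) = 0.36066466
d2 = d1 - sigma*sqrt(T) = 0.09196408
exp(-rT) = 0.98265224
N(-d1) = 0.35917507; N(-d2) = 0.46336329
P = K * exp(-rT) * N(-d2) - S_0' * N(-d1) = 1.0400 * 0.98265224 * 0.46336329 - 1.08603290 * 0.35917507 = 0.0835

Answer: Price = 0.0835


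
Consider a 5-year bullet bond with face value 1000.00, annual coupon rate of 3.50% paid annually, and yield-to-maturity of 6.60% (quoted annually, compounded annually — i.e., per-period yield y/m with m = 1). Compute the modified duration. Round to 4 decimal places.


Answer: Modified duration = 4.3582

Derivation:
Coupon per period c = face * coupon_rate / m = 35.000000
Periods per year m = 1; per-period yield y/m = 0.066000
Number of cashflows N = 5
Cashflows (t years, CF_t, discount factor 1/(1+y/m)^(m*t), PV):
  t = 1.0000: CF_t = 35.000000, DF = 0.938086, PV = 32.833021
  t = 2.0000: CF_t = 35.000000, DF = 0.880006, PV = 30.800207
  t = 3.0000: CF_t = 35.000000, DF = 0.825521, PV = 28.893252
  t = 4.0000: CF_t = 35.000000, DF = 0.774410, PV = 27.104364
  t = 5.0000: CF_t = 1035.000000, DF = 0.726464, PV = 751.890030
Price P = sum_t PV_t = 871.520875
First compute Macaulay numerator sum_t t * PV_t:
  t * PV_t at t = 1.0000: 32.833021
  t * PV_t at t = 2.0000: 61.600414
  t * PV_t at t = 3.0000: 86.679757
  t * PV_t at t = 4.0000: 108.417457
  t * PV_t at t = 5.0000: 3759.450152
Macaulay duration D = 4048.980800 / 871.520875 = 4.645879
Modified duration = D / (1 + y/m) = 4.645879 / (1 + 0.066000) = 4.358236


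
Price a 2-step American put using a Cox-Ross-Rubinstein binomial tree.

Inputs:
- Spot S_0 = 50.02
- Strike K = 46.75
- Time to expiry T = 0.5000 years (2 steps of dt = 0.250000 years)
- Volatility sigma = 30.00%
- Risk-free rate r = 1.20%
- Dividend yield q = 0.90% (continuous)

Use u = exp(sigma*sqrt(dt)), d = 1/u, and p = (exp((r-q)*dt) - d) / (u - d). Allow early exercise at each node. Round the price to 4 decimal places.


Answer: Price = V(0,0) = 2.7575

Derivation:
dt = T/N = 0.250000
u = exp(sigma*sqrt(dt)) = 1.161834; d = 1/u = 0.860708
p = (exp((r-q)*dt) - d) / (u - d) = 0.465062
Discount per step: exp(-r*dt) = 0.997004
Stock lattice S(k, i) with i counting down-moves:
  k=0: S(0,0) = 50.0200
  k=1: S(1,0) = 58.1149; S(1,1) = 43.0526
  k=2: S(2,0) = 67.5199; S(2,1) = 50.0200; S(2,2) = 37.0557
Terminal payoffs V(N, i) = max(K - S_T, 0):
  V(2,0) = 0.000000; V(2,1) = 0.000000; V(2,2) = 9.694273
Backward induction: V(k, i) = exp(-r*dt) * [p * V(k+1, i) + (1-p) * V(k+1, i+1)]; then take max(V_cont, immediate exercise) for American.
  V(1,0) = exp(-r*dt) * [p*0.000000 + (1-p)*0.000000] = 0.000000; exercise = 0.000000; V(1,0) = max -> 0.000000
  V(1,1) = exp(-r*dt) * [p*0.000000 + (1-p)*9.694273] = 5.170303; exercise = 3.697387; V(1,1) = max -> 5.170303
  V(0,0) = exp(-r*dt) * [p*0.000000 + (1-p)*5.170303] = 2.757508; exercise = 0.000000; V(0,0) = max -> 2.757508


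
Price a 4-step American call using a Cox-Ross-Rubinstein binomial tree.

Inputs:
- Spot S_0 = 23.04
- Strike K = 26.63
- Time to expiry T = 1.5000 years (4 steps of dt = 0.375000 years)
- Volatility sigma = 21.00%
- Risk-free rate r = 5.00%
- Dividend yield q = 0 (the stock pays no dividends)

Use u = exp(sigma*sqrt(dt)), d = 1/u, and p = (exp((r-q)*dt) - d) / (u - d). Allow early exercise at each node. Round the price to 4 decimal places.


Answer: Price = V(0,0) = 1.8034

Derivation:
dt = T/N = 0.375000
u = exp(sigma*sqrt(dt)) = 1.137233; d = 1/u = 0.879327
p = (exp((r-q)*dt) - d) / (u - d) = 0.541281
Discount per step: exp(-r*dt) = 0.981425
Stock lattice S(k, i) with i counting down-moves:
  k=0: S(0,0) = 23.0400
  k=1: S(1,0) = 26.2019; S(1,1) = 20.2597
  k=2: S(2,0) = 29.7976; S(2,1) = 23.0400; S(2,2) = 17.8149
  k=3: S(3,0) = 33.8868; S(3,1) = 26.2019; S(3,2) = 20.2597; S(3,3) = 15.6651
  k=4: S(4,0) = 38.5372; S(4,1) = 29.7976; S(4,2) = 23.0400; S(4,3) = 17.8149; S(4,4) = 13.7748
Terminal payoffs V(N, i) = max(S_T - K, 0):
  V(4,0) = 11.907226; V(4,1) = 3.167612; V(4,2) = 0.000000; V(4,3) = 0.000000; V(4,4) = 0.000000
Backward induction: V(k, i) = exp(-r*dt) * [p * V(k+1, i) + (1-p) * V(k+1, i+1)]; then take max(V_cont, immediate exercise) for American.
  V(3,0) = exp(-r*dt) * [p*11.907226 + (1-p)*3.167612] = 7.751491; exercise = 7.256831; V(3,0) = max -> 7.751491
  V(3,1) = exp(-r*dt) * [p*3.167612 + (1-p)*0.000000] = 1.682721; exercise = 0.000000; V(3,1) = max -> 1.682721
  V(3,2) = exp(-r*dt) * [p*0.000000 + (1-p)*0.000000] = 0.000000; exercise = 0.000000; V(3,2) = max -> 0.000000
  V(3,3) = exp(-r*dt) * [p*0.000000 + (1-p)*0.000000] = 0.000000; exercise = 0.000000; V(3,3) = max -> 0.000000
  V(2,0) = exp(-r*dt) * [p*7.751491 + (1-p)*1.682721] = 4.875359; exercise = 3.167612; V(2,0) = max -> 4.875359
  V(2,1) = exp(-r*dt) * [p*1.682721 + (1-p)*0.000000] = 0.893907; exercise = 0.000000; V(2,1) = max -> 0.893907
  V(2,2) = exp(-r*dt) * [p*0.000000 + (1-p)*0.000000] = 0.000000; exercise = 0.000000; V(2,2) = max -> 0.000000
  V(1,0) = exp(-r*dt) * [p*4.875359 + (1-p)*0.893907] = 2.992357; exercise = 0.000000; V(1,0) = max -> 2.992357
  V(1,1) = exp(-r*dt) * [p*0.893907 + (1-p)*0.000000] = 0.474867; exercise = 0.000000; V(1,1) = max -> 0.474867
  V(0,0) = exp(-r*dt) * [p*2.992357 + (1-p)*0.474867] = 1.803405; exercise = 0.000000; V(0,0) = max -> 1.803405


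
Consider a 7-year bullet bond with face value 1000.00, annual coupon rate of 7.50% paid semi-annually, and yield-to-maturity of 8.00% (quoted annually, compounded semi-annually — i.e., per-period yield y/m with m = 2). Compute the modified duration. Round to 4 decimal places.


Answer: Modified duration = 5.3353

Derivation:
Coupon per period c = face * coupon_rate / m = 37.500000
Periods per year m = 2; per-period yield y/m = 0.040000
Number of cashflows N = 14
Cashflows (t years, CF_t, discount factor 1/(1+y/m)^(m*t), PV):
  t = 0.5000: CF_t = 37.500000, DF = 0.961538, PV = 36.057692
  t = 1.0000: CF_t = 37.500000, DF = 0.924556, PV = 34.670858
  t = 1.5000: CF_t = 37.500000, DF = 0.888996, PV = 33.337363
  t = 2.0000: CF_t = 37.500000, DF = 0.854804, PV = 32.055157
  t = 2.5000: CF_t = 37.500000, DF = 0.821927, PV = 30.822267
  t = 3.0000: CF_t = 37.500000, DF = 0.790315, PV = 29.636795
  t = 3.5000: CF_t = 37.500000, DF = 0.759918, PV = 28.496918
  t = 4.0000: CF_t = 37.500000, DF = 0.730690, PV = 27.400883
  t = 4.5000: CF_t = 37.500000, DF = 0.702587, PV = 26.347003
  t = 5.0000: CF_t = 37.500000, DF = 0.675564, PV = 25.333656
  t = 5.5000: CF_t = 37.500000, DF = 0.649581, PV = 24.359285
  t = 6.0000: CF_t = 37.500000, DF = 0.624597, PV = 23.422389
  t = 6.5000: CF_t = 37.500000, DF = 0.600574, PV = 22.521528
  t = 7.0000: CF_t = 1037.500000, DF = 0.577475, PV = 599.130398
Price P = sum_t PV_t = 973.592193
First compute Macaulay numerator sum_t t * PV_t:
  t * PV_t at t = 0.5000: 18.028846
  t * PV_t at t = 1.0000: 34.670858
  t * PV_t at t = 1.5000: 50.006045
  t * PV_t at t = 2.0000: 64.110314
  t * PV_t at t = 2.5000: 77.055666
  t * PV_t at t = 3.0000: 88.910384
  t * PV_t at t = 3.5000: 99.739213
  t * PV_t at t = 4.0000: 109.603531
  t * PV_t at t = 4.5000: 118.561512
  t * PV_t at t = 5.0000: 126.668282
  t * PV_t at t = 5.5000: 133.976067
  t * PV_t at t = 6.0000: 140.534336
  t * PV_t at t = 6.5000: 146.389933
  t * PV_t at t = 7.0000: 4193.912789
Macaulay duration D = 5402.167777 / 973.592193 = 5.548697
Modified duration = D / (1 + y/m) = 5.548697 / (1 + 0.040000) = 5.335285


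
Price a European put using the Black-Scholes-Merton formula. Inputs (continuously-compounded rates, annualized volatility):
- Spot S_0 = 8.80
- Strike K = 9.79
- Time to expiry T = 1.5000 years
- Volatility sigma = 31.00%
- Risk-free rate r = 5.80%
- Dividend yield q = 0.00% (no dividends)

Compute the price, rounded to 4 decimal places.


Answer: Price = 1.4270

Derivation:
d1 = (ln(S/K) + (r - q + 0.5*sigma^2) * T) / (sigma * sqrt(T)) = 0.13818616
d2 = d1 - sigma * sqrt(T) = -0.24148475
exp(-rT) = 0.91667710; exp(-qT) = 1.00000000
P = K * exp(-rT) * N(-d2) - S_0 * exp(-qT) * N(-d1)
N(-d1) = 0.44504665; N(-d2) = 0.59541028
P = 9.7900 * 0.91667710 * 0.59541028 - 8.8000 * 1.00000000 * 0.44504665 = 1.4270


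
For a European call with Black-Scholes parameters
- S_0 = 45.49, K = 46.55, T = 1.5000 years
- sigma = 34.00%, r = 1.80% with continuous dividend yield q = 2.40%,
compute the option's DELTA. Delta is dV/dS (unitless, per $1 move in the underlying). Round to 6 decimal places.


d1 = 0.1312770836; d2 = -0.2851361727
phi(d1) = 0.3955194283; exp(-qT) = 0.9646402935; exp(-rT) = 0.9733612415
N(d1) = 0.5522219402
Delta = exp(-qT) * N(d1) = 0.9646402935 * 0.5522219402 = 0.532696

Answer: Delta = 0.532696


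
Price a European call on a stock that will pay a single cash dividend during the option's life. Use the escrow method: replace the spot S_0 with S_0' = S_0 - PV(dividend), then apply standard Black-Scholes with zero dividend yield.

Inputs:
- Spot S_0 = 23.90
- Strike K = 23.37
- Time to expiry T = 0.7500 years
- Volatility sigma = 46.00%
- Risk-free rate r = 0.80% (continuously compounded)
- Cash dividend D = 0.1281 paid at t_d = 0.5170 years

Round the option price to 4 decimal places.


Answer: Price = 3.9877

Derivation:
PV(D) = D * exp(-r * t_d) = 0.1281 * 0.99587254 = 0.12757127
S_0' = S_0 - PV(D) = 23.9000 - 0.12757127 = 23.77242873
d1 = (ln(S_0'/K) + (r + sigma^2/2)*T) / (sigma*sqrt(T)) = 0.25710488
d2 = d1 - sigma*sqrt(T) = -0.14126681
exp(-rT) = 0.99401796
N(d1) = 0.60145109; N(d2) = 0.44382959
C = S_0' * N(d1) - K * exp(-rT) * N(d2) = 23.77242873 * 0.60145109 - 23.3700 * 0.99401796 * 0.44382959 = 3.9877


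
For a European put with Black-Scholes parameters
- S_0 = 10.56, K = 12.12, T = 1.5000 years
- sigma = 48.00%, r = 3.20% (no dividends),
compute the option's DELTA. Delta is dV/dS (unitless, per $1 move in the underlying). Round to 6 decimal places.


d1 = 0.1412135900; d2 = -0.4466639483
phi(d1) = 0.3949843354; exp(-qT) = 1.0000000000; exp(-rT) = 0.9531337871
N(-d1) = 0.4438506052
Delta = -exp(-qT) * N(-d1) = -1.0000000000 * 0.4438506052 = -0.443851

Answer: Delta = -0.443851


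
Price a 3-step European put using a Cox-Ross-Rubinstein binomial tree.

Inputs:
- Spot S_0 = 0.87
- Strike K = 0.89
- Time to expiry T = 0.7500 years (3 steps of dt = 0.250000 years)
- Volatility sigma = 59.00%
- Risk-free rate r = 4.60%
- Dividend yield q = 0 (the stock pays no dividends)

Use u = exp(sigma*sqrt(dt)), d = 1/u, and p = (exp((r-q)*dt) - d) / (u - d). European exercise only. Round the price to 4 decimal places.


dt = T/N = 0.250000
u = exp(sigma*sqrt(dt)) = 1.343126; d = 1/u = 0.744532
p = (exp((r-q)*dt) - d) / (u - d) = 0.446103
Discount per step: exp(-r*dt) = 0.988566
Stock lattice S(k, i) with i counting down-moves:
  k=0: S(0,0) = 0.8700
  k=1: S(1,0) = 1.1685; S(1,1) = 0.6477
  k=2: S(2,0) = 1.5695; S(2,1) = 0.8700; S(2,2) = 0.4823
  k=3: S(3,0) = 2.1080; S(3,1) = 1.1685; S(3,2) = 0.6477; S(3,3) = 0.3591
Terminal payoffs V(N, i) = max(K - S_T, 0):
  V(3,0) = 0.000000; V(3,1) = 0.000000; V(3,2) = 0.242258; V(3,3) = 0.530939
Backward induction: V(k, i) = exp(-r*dt) * [p * V(k+1, i) + (1-p) * V(k+1, i+1)].
  V(2,0) = exp(-r*dt) * [p*0.000000 + (1-p)*0.000000] = 0.000000
  V(2,1) = exp(-r*dt) * [p*0.000000 + (1-p)*0.242258] = 0.132651
  V(2,2) = exp(-r*dt) * [p*0.242258 + (1-p)*0.530939] = 0.397559
  V(1,0) = exp(-r*dt) * [p*0.000000 + (1-p)*0.132651] = 0.072635
  V(1,1) = exp(-r*dt) * [p*0.132651 + (1-p)*0.397559] = 0.276188
  V(0,0) = exp(-r*dt) * [p*0.072635 + (1-p)*0.276188] = 0.183263

Answer: Price = V(0,0) = 0.1833


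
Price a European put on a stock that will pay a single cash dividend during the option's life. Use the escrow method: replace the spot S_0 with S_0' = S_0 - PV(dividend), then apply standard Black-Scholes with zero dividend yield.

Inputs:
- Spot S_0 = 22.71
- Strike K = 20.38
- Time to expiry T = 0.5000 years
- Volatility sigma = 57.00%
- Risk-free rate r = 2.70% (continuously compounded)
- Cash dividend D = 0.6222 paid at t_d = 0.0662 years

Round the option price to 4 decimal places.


PV(D) = D * exp(-r * t_d) = 0.6222 * 0.99821420 = 0.62108887
S_0' = S_0 - PV(D) = 22.7100 - 0.62108887 = 22.08891113
d1 = (ln(S_0'/K) + (r + sigma^2/2)*T) / (sigma*sqrt(T)) = 0.43480045
d2 = d1 - sigma*sqrt(T) = 0.03174958
exp(-rT) = 0.98659072
N(-d1) = 0.33185364; N(-d2) = 0.48733588
P = K * exp(-rT) * N(-d2) - S_0' * N(-d1) = 20.3800 * 0.98659072 * 0.48733588 - 22.08891113 * 0.33185364 = 2.4684

Answer: Price = 2.4684


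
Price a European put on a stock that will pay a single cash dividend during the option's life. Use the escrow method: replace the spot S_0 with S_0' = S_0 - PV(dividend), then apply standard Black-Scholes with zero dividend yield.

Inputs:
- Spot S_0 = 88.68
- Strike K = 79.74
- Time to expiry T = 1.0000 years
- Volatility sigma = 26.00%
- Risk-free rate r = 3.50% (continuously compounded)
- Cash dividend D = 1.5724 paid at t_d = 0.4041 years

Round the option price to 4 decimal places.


Answer: Price = 4.3570

Derivation:
PV(D) = D * exp(-r * t_d) = 1.5724 * 0.98595605 = 1.55031729
S_0' = S_0 - PV(D) = 88.6800 - 1.55031729 = 87.12968271
d1 = (ln(S_0'/K) + (r + sigma^2/2)*T) / (sigma*sqrt(T)) = 0.60548566
d2 = d1 - sigma*sqrt(T) = 0.34548566
exp(-rT) = 0.96560542
N(-d1) = 0.27242817; N(-d2) = 0.36486464
P = K * exp(-rT) * N(-d2) - S_0' * N(-d1) = 79.7400 * 0.96560542 * 0.36486464 - 87.12968271 * 0.27242817 = 4.3570


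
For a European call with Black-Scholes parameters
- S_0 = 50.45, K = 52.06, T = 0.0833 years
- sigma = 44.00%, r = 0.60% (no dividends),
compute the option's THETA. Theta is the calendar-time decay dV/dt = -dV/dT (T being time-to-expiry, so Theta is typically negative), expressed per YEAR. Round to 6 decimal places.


Answer: Theta = -15.213722

Derivation:
d1 = -0.1799402731; d2 = -0.3069319263
phi(d1) = 0.3925357025; exp(-qT) = 1.0000000000; exp(-rT) = 0.9995003249
Theta = -S*exp(-qT)*phi(d1)*sigma/(2*sqrt(T)) - r*K*exp(-rT)*N(d2) + q*S*exp(-qT)*N(d1)
N(d1) = 0.4285997289; N(d2) = 0.3794475937; sqrt(T) = 0.2886173938
Term 1 = -50.4500 * 1.0000000000 * 0.3925357025 * 0.4400 / (2 * 0.2886173938) = -15.0952570969
Term 2 = -0.0060 * 52.0600 * 0.9995003249 * 0.3794475937 = -0.1184650268
Term 3 = 0 (no dividend yield, q = 0)
Theta = -15.0952570969 + (-0.1184650268) + (0.0000000000) = -15.213722


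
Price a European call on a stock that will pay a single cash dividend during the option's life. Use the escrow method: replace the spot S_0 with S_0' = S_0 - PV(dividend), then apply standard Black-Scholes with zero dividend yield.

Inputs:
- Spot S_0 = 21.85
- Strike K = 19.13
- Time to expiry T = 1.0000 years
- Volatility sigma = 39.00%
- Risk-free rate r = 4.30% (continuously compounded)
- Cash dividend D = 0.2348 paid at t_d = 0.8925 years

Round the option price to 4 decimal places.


PV(D) = D * exp(-r * t_d) = 0.2348 * 0.96234959 = 0.22595968
S_0' = S_0 - PV(D) = 21.8500 - 0.22595968 = 21.62404032
d1 = (ln(S_0'/K) + (r + sigma^2/2)*T) / (sigma*sqrt(T)) = 0.61948177
d2 = d1 - sigma*sqrt(T) = 0.22948177
exp(-rT) = 0.95791139
N(d1) = 0.73220049; N(d2) = 0.59075276
C = S_0' * N(d1) - K * exp(-rT) * N(d2) = 21.62404032 * 0.73220049 - 19.1300 * 0.95791139 * 0.59075276 = 5.0077

Answer: Price = 5.0077


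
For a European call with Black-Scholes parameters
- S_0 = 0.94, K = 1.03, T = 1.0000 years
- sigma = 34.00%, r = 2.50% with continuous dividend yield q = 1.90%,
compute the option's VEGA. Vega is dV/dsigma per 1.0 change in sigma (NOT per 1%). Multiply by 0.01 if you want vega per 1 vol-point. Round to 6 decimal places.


d1 = -0.0812770764; d2 = -0.4212770764
phi(d1) = 0.3976267552; exp(-qT) = 0.9811793622; exp(-rT) = 0.9753099120
Vega = S * exp(-qT) * phi(d1) * sqrt(T) = 0.9400 * 0.9811793622 * 0.3976267552 * 1.0000000000 = 0.366735

Answer: Vega = 0.366735


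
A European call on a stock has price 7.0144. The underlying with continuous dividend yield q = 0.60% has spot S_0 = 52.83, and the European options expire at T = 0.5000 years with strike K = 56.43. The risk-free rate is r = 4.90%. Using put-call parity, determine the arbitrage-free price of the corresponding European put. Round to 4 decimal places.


Answer: Put price = 9.4069

Derivation:
Put-call parity: C - P = S_0 * exp(-qT) - K * exp(-rT).
S_0 * exp(-qT) = 52.8300 * 0.99700450 = 52.67174750
K * exp(-rT) = 56.4300 * 0.97579769 = 55.06426359
P = C - S*exp(-qT) + K*exp(-rT)
P = 7.0144 - 52.67174750 + 55.06426359 = 9.4069


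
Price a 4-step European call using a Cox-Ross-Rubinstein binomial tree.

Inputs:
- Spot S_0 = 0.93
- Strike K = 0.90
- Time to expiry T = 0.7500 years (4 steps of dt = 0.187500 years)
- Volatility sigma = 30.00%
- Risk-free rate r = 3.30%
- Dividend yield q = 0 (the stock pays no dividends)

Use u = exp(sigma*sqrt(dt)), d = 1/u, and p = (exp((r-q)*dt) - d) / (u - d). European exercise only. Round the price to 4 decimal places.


dt = T/N = 0.187500
u = exp(sigma*sqrt(dt)) = 1.138719; d = 1/u = 0.878180
p = (exp((r-q)*dt) - d) / (u - d) = 0.491392
Discount per step: exp(-r*dt) = 0.993832
Stock lattice S(k, i) with i counting down-moves:
  k=0: S(0,0) = 0.9300
  k=1: S(1,0) = 1.0590; S(1,1) = 0.8167
  k=2: S(2,0) = 1.2059; S(2,1) = 0.9300; S(2,2) = 0.7172
  k=3: S(3,0) = 1.3732; S(3,1) = 1.0590; S(3,2) = 0.8167; S(3,3) = 0.6298
  k=4: S(4,0) = 1.5637; S(4,1) = 1.2059; S(4,2) = 0.9300; S(4,3) = 0.7172; S(4,4) = 0.5531
Terminal payoffs V(N, i) = max(S_T - K, 0):
  V(4,0) = 0.663684; V(4,1) = 0.305913; V(4,2) = 0.030000; V(4,3) = 0.000000; V(4,4) = 0.000000
Backward induction: V(k, i) = exp(-r*dt) * [p * V(k+1, i) + (1-p) * V(k+1, i+1)].
  V(3,0) = exp(-r*dt) * [p*0.663684 + (1-p)*0.305913] = 0.478747
  V(3,1) = exp(-r*dt) * [p*0.305913 + (1-p)*0.030000] = 0.164560
  V(3,2) = exp(-r*dt) * [p*0.030000 + (1-p)*0.000000] = 0.014651
  V(3,3) = exp(-r*dt) * [p*0.000000 + (1-p)*0.000000] = 0.000000
  V(2,0) = exp(-r*dt) * [p*0.478747 + (1-p)*0.164560] = 0.316982
  V(2,1) = exp(-r*dt) * [p*0.164560 + (1-p)*0.014651] = 0.087770
  V(2,2) = exp(-r*dt) * [p*0.014651 + (1-p)*0.000000] = 0.007155
  V(1,0) = exp(-r*dt) * [p*0.316982 + (1-p)*0.087770] = 0.199167
  V(1,1) = exp(-r*dt) * [p*0.087770 + (1-p)*0.007155] = 0.046480
  V(0,0) = exp(-r*dt) * [p*0.199167 + (1-p)*0.046480] = 0.120760

Answer: Price = V(0,0) = 0.1208


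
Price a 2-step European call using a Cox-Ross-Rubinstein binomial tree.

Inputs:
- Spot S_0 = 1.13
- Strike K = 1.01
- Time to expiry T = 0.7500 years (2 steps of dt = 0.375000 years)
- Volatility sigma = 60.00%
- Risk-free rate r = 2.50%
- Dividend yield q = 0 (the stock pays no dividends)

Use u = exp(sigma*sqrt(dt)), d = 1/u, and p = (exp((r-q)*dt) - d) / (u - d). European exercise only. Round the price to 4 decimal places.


dt = T/N = 0.375000
u = exp(sigma*sqrt(dt)) = 1.444009; d = 1/u = 0.692516
p = (exp((r-q)*dt) - d) / (u - d) = 0.421698
Discount per step: exp(-r*dt) = 0.990669
Stock lattice S(k, i) with i counting down-moves:
  k=0: S(0,0) = 1.1300
  k=1: S(1,0) = 1.6317; S(1,1) = 0.7825
  k=2: S(2,0) = 2.3562; S(2,1) = 1.1300; S(2,2) = 0.5419
Terminal payoffs V(N, i) = max(S_T - K, 0):
  V(2,0) = 1.346234; V(2,1) = 0.120000; V(2,2) = 0.000000
Backward induction: V(k, i) = exp(-r*dt) * [p * V(k+1, i) + (1-p) * V(k+1, i+1)].
  V(1,0) = exp(-r*dt) * [p*1.346234 + (1-p)*0.120000] = 0.631155
  V(1,1) = exp(-r*dt) * [p*0.120000 + (1-p)*0.000000] = 0.050132
  V(0,0) = exp(-r*dt) * [p*0.631155 + (1-p)*0.050132] = 0.292394

Answer: Price = V(0,0) = 0.2924


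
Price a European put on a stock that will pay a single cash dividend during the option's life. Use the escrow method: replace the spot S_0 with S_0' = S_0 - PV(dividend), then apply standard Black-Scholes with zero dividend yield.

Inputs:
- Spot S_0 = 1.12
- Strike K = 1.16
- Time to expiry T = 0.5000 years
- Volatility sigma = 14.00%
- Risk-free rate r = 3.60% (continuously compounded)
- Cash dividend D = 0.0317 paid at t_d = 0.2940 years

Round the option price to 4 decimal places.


PV(D) = D * exp(-r * t_d) = 0.0317 * 0.98947181 = 0.03136626
S_0' = S_0 - PV(D) = 1.1200 - 0.03136626 = 1.08863374
d1 = (ln(S_0'/K) + (r + sigma^2/2)*T) / (sigma*sqrt(T)) = -0.41008700
d2 = d1 - sigma*sqrt(T) = -0.50908195
exp(-rT) = 0.98216103
N(-d1) = 0.65912893; N(-d2) = 0.69465261
P = K * exp(-rT) * N(-d2) - S_0' * N(-d1) = 1.1600 * 0.98216103 * 0.69465261 - 1.08863374 * 0.65912893 = 0.0739

Answer: Price = 0.0739


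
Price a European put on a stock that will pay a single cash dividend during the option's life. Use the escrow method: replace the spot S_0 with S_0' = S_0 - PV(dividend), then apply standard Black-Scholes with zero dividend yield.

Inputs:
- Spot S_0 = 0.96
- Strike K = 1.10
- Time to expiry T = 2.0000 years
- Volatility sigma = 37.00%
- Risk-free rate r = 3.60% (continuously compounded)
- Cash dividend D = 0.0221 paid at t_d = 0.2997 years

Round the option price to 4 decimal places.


PV(D) = D * exp(-r * t_d) = 0.0221 * 0.98926879 = 0.02186284
S_0' = S_0 - PV(D) = 0.9600 - 0.02186284 = 0.93813716
d1 = (ln(S_0'/K) + (r + sigma^2/2)*T) / (sigma*sqrt(T)) = 0.09504032
d2 = d1 - sigma*sqrt(T) = -0.42821870
exp(-rT) = 0.93053090
N(-d1) = 0.46214140; N(-d2) = 0.66575405
P = K * exp(-rT) * N(-d2) - S_0' * N(-d1) = 1.1000 * 0.93053090 * 0.66575405 - 0.93813716 * 0.46214140 = 0.2479

Answer: Price = 0.2479


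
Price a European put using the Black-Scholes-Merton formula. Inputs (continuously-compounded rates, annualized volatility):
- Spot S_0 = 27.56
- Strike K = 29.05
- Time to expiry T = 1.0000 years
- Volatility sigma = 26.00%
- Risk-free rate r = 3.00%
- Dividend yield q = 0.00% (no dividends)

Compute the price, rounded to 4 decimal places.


d1 = (ln(S/K) + (r - q + 0.5*sigma^2) * T) / (sigma * sqrt(T)) = 0.04287293
d2 = d1 - sigma * sqrt(T) = -0.21712707
exp(-rT) = 0.97044553; exp(-qT) = 1.00000000
P = K * exp(-rT) * N(-d2) - S_0 * exp(-qT) * N(-d1)
N(-d1) = 0.48290141; N(-d2) = 0.58594534
P = 29.0500 * 0.97044553 * 0.58594534 - 27.5600 * 1.00000000 * 0.48290141 = 3.2099

Answer: Price = 3.2099


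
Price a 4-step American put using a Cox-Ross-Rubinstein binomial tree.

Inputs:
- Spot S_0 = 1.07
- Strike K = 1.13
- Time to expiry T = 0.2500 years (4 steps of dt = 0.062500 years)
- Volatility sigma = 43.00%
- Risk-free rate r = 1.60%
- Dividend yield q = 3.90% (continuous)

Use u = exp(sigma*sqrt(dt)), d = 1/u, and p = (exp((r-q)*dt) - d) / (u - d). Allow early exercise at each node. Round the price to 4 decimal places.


Answer: Price = V(0,0) = 0.1326

Derivation:
dt = T/N = 0.062500
u = exp(sigma*sqrt(dt)) = 1.113491; d = 1/u = 0.898077
p = (exp((r-q)*dt) - d) / (u - d) = 0.466482
Discount per step: exp(-r*dt) = 0.999000
Stock lattice S(k, i) with i counting down-moves:
  k=0: S(0,0) = 1.0700
  k=1: S(1,0) = 1.1914; S(1,1) = 0.9609
  k=2: S(2,0) = 1.3267; S(2,1) = 1.0700; S(2,2) = 0.8630
  k=3: S(3,0) = 1.4772; S(3,1) = 1.1914; S(3,2) = 0.9609; S(3,3) = 0.7750
  k=4: S(4,0) = 1.6449; S(4,1) = 1.3267; S(4,2) = 1.0700; S(4,3) = 0.8630; S(4,4) = 0.6960
Terminal payoffs V(N, i) = max(K - S_T, 0):
  V(4,0) = 0.000000; V(4,1) = 0.000000; V(4,2) = 0.060000; V(4,3) = 0.267001; V(4,4) = 0.433955
Backward induction: V(k, i) = exp(-r*dt) * [p * V(k+1, i) + (1-p) * V(k+1, i+1)]; then take max(V_cont, immediate exercise) for American.
  V(3,0) = exp(-r*dt) * [p*0.000000 + (1-p)*0.000000] = 0.000000; exercise = 0.000000; V(3,0) = max -> 0.000000
  V(3,1) = exp(-r*dt) * [p*0.000000 + (1-p)*0.060000] = 0.031979; exercise = 0.000000; V(3,1) = max -> 0.031979
  V(3,2) = exp(-r*dt) * [p*0.060000 + (1-p)*0.267001] = 0.170268; exercise = 0.169058; V(3,2) = max -> 0.170268
  V(3,3) = exp(-r*dt) * [p*0.267001 + (1-p)*0.433955] = 0.355718; exercise = 0.354961; V(3,3) = max -> 0.355718
  V(2,0) = exp(-r*dt) * [p*0.000000 + (1-p)*0.031979] = 0.017044; exercise = 0.000000; V(2,0) = max -> 0.017044
  V(2,1) = exp(-r*dt) * [p*0.031979 + (1-p)*0.170268] = 0.105653; exercise = 0.060000; V(2,1) = max -> 0.105653
  V(2,2) = exp(-r*dt) * [p*0.170268 + (1-p)*0.355718] = 0.268940; exercise = 0.267001; V(2,2) = max -> 0.268940
  V(1,0) = exp(-r*dt) * [p*0.017044 + (1-p)*0.105653] = 0.064254; exercise = 0.000000; V(1,0) = max -> 0.064254
  V(1,1) = exp(-r*dt) * [p*0.105653 + (1-p)*0.268940] = 0.192577; exercise = 0.169058; V(1,1) = max -> 0.192577
  V(0,0) = exp(-r*dt) * [p*0.064254 + (1-p)*0.192577] = 0.132584; exercise = 0.060000; V(0,0) = max -> 0.132584


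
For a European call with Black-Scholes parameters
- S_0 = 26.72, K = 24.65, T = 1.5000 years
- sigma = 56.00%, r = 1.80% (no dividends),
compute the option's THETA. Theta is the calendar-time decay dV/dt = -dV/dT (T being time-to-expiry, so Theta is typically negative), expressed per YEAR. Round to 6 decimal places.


Answer: Theta = -2.334886

Derivation:
d1 = 0.4998642344; d2 = -0.1859928936
phi(d1) = 0.3520892235; exp(-qT) = 1.0000000000; exp(-rT) = 0.9733612415
Theta = -S*exp(-qT)*phi(d1)*sigma/(2*sqrt(T)) - r*K*exp(-rT)*N(d2) + q*S*exp(-qT)*N(d1)
N(d1) = 0.6914146613; N(d2) = 0.4262251671; sqrt(T) = 1.2247448714
Term 1 = -26.7200 * 1.0000000000 * 0.3520892235 * 0.5600 / (2 * 1.2247448714) = -2.1508077282
Term 2 = -0.0180 * 24.6500 * 0.9733612415 * 0.4262251671 = -0.1840782883
Term 3 = 0 (no dividend yield, q = 0)
Theta = -2.1508077282 + (-0.1840782883) + (0.0000000000) = -2.334886


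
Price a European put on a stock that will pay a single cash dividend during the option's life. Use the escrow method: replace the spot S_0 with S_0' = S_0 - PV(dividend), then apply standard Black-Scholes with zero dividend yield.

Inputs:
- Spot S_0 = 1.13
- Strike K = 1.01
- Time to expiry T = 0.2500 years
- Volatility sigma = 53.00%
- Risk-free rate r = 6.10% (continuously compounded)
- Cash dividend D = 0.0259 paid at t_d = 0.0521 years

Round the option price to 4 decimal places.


Answer: Price = 0.0643

Derivation:
PV(D) = D * exp(-r * t_d) = 0.0259 * 0.99682694 = 0.02581782
S_0' = S_0 - PV(D) = 1.1300 - 0.02581782 = 1.10418218
d1 = (ln(S_0'/K) + (r + sigma^2/2)*T) / (sigma*sqrt(T)) = 0.52647971
d2 = d1 - sigma*sqrt(T) = 0.26147971
exp(-rT) = 0.98486569
N(-d1) = 0.29927747; N(-d2) = 0.39686130
P = K * exp(-rT) * N(-d2) - S_0' * N(-d1) = 1.0100 * 0.98486569 * 0.39686130 - 1.10418218 * 0.29927747 = 0.0643


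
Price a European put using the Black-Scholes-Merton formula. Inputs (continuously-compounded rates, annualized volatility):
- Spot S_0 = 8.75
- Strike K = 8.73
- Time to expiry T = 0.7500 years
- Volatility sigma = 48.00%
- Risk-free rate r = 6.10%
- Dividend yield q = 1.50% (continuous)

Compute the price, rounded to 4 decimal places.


d1 = (ln(S/K) + (r - q + 0.5*sigma^2) * T) / (sigma * sqrt(T)) = 0.29634507
d2 = d1 - sigma * sqrt(T) = -0.11934713
exp(-rT) = 0.95528075; exp(-qT) = 0.98881304
P = K * exp(-rT) * N(-d2) - S_0 * exp(-qT) * N(-d1)
N(-d1) = 0.38348329; N(-d2) = 0.54749983
P = 8.7300 * 0.95528075 * 0.54749983 - 8.7500 * 0.98881304 * 0.38348329 = 1.2480

Answer: Price = 1.2480


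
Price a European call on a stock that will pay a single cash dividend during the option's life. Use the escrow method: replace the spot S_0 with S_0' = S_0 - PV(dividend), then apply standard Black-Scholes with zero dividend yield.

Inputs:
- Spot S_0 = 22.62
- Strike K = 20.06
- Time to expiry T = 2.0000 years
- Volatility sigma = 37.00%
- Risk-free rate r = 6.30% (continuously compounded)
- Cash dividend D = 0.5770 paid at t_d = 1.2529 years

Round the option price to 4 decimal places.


PV(D) = D * exp(-r * t_d) = 0.5770 * 0.92410211 = 0.53320692
S_0' = S_0 - PV(D) = 22.6200 - 0.53320692 = 22.08679308
d1 = (ln(S_0'/K) + (r + sigma^2/2)*T) / (sigma*sqrt(T)) = 0.68637527
d2 = d1 - sigma*sqrt(T) = 0.16311625
exp(-rT) = 0.88161485
N(d1) = 0.75376175; N(d2) = 0.56478655
C = S_0' * N(d1) - K * exp(-rT) * N(d2) = 22.08679308 * 0.75376175 - 20.0600 * 0.88161485 * 0.56478655 = 6.6598

Answer: Price = 6.6598
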